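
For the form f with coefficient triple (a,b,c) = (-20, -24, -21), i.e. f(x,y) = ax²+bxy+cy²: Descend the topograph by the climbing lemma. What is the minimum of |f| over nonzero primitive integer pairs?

translate: b→-16 (≡24 mod 40), so (20,24,21)→(20,-16,17)
flip: (20,-16,17)→(17,16,20)
reduced (well bottom): (17,16,20) with a≤c, −a<b≤a
well minimum |f| = |-17| = 17 (negative-definite)

17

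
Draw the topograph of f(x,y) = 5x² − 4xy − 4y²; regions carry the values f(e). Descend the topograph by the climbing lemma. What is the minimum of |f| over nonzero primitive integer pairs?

descent: ρ → (-4,4,5)  [lands on river]
river: ρ → (5,6,-3)
river: ρ → (-3,6,5)
river: ρ → (5,4,-4)
closes: descent 1, river 4
min |a| on river = 3

3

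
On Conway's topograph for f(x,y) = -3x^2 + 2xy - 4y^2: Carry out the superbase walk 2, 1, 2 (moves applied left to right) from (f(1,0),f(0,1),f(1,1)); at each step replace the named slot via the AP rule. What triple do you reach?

start (-3,-4,-5) = (f(1,0),f(0,1),f(1,1))
replace slot 2: 2·((-3)+(-5)) − (-4) = -12 → (-3,-12,-5)
replace slot 1: 2·((-12)+(-5)) − (-3) = -31 → (-31,-12,-5)
replace slot 2: 2·((-31)+(-5)) − (-12) = -60 → (-31,-60,-5)

-31,-60,-5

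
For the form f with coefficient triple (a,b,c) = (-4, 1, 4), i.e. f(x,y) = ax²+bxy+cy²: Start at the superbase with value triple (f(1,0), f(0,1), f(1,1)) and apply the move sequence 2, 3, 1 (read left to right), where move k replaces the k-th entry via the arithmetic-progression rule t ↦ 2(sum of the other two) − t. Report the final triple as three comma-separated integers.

start (-4,4,1) = (f(1,0),f(0,1),f(1,1))
replace slot 2: 2·((-4)+1) − 4 = -10 → (-4,-10,1)
replace slot 3: 2·((-4)+(-10)) − 1 = -29 → (-4,-10,-29)
replace slot 1: 2·((-10)+(-29)) − (-4) = -74 → (-74,-10,-29)

-74,-10,-29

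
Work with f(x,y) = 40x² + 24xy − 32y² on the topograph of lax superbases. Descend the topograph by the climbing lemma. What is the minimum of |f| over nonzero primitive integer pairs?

river: ρ → (-32,40,32)
river: ρ → (32,24,-40)
river: ρ → (-40,56,16)
river: ρ → (16,72,-8)
river: ρ → (-8,72,16)
river: ρ → (16,56,-40)
river: ρ → (-40,24,32)
river: ρ → (32,40,-32)
river: ρ → (-32,24,40)
river: ρ → (40,56,-16)
river: ρ → (-16,72,8)
river: ρ → (8,72,-16)
river: ρ → (-16,56,40)
river: ρ → (40,24,-32)
closes: descent 0, river 14
min |a| on river = 8

8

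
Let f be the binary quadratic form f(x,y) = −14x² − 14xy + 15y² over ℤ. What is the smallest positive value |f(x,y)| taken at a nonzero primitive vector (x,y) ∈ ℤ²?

descent: ρ → (15,14,-14)  [lands on river]
river: ρ → (-14,14,15)
river: ρ → (15,16,-13)
river: ρ → (-13,10,18)
river: ρ → (18,26,-5)
river: ρ → (-5,24,23)
river: ρ → (23,22,-6)
river: ρ → (-6,26,15)
river: ρ → (15,4,-17)
river: ρ → (-17,30,2)
river: ρ → (2,30,-17)
river: ρ → (-17,4,15)
river: ρ → (15,26,-6)
river: ρ → (-6,22,23)
river: ρ → (23,24,-5)
river: ρ → (-5,26,18)
river: ρ → (18,10,-13)
river: ρ → (-13,16,15)
closes: descent 1, river 18
min |a| on river = 2

2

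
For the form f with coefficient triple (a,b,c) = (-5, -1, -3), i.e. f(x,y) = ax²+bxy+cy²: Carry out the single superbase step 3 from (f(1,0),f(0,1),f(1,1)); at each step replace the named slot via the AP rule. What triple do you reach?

start (-5,-3,-9) = (f(1,0),f(0,1),f(1,1))
replace slot 3: 2·((-5)+(-3)) − (-9) = -7 → (-5,-3,-7)

-5,-3,-7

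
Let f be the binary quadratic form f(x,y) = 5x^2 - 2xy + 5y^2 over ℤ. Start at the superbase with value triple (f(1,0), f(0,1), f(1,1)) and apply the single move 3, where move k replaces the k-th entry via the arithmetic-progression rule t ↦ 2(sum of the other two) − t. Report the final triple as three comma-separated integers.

start (5,5,8) = (f(1,0),f(0,1),f(1,1))
replace slot 3: 2·(5+5) − 8 = 12 → (5,5,12)

5,5,12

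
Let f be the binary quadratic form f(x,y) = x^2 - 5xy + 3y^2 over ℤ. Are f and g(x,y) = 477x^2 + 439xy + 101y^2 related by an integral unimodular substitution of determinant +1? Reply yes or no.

D₁ = 13, D₂ = 13
river cycle of f (length 2): (-1, 3, 1), (1, 3, -1)
river cycle of g (length 2): (-1, 3, 1), (1, 3, -1)
cycles coincide ⇒ equivalent

yes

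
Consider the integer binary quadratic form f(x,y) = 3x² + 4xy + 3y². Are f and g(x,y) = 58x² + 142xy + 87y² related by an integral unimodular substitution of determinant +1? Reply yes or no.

D₁ = -20, D₂ = -20
f: translate: b→-2 (≡4 mod 6), so (3,4,3)→(3,-2,2)
f: flip: (3,-2,2)→(2,2,3)
f: reduced (well bottom): (2,2,3) with a≤c, −a<b≤a
g: translate: b→26 (≡142 mod 116), so (58,142,87)→(58,26,3)
g: flip: (58,26,3)→(3,-26,58)
g: translate: b→-2 (≡-26 mod 6), so (3,-26,58)→(3,-2,2)
g: flip: (3,-2,2)→(2,2,3)
g: reduced (well bottom): (2,2,3) with a≤c, −a<b≤a
reduced forms (2, 2, 3) vs (2, 2, 3) ⇒ equivalent

yes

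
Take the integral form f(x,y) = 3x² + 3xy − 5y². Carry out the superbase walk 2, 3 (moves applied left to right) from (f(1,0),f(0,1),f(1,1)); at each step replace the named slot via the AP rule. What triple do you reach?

start (3,-5,1) = (f(1,0),f(0,1),f(1,1))
replace slot 2: 2·(3+1) − (-5) = 13 → (3,13,1)
replace slot 3: 2·(3+13) − 1 = 31 → (3,13,31)

3,13,31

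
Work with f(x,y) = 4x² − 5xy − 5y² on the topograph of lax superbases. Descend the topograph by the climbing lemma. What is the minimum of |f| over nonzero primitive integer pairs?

descent: ρ → (-5,5,4)  [lands on river]
river: ρ → (4,3,-6)
river: ρ → (-6,9,1)
river: ρ → (1,9,-6)
river: ρ → (-6,3,4)
river: ρ → (4,5,-5)
closes: descent 1, river 6
min |a| on river = 1

1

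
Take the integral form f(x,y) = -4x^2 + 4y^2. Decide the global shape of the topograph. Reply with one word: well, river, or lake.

D = b²−4ac = 0² − 4·(-4)·4 = 64
D = 8² is a perfect square ⇒ form factors over ℤ ⇒ lakes

lake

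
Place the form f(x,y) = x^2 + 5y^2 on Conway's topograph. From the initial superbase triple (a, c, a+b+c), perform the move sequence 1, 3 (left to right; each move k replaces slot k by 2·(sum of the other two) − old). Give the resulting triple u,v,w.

start (1,5,6) = (f(1,0),f(0,1),f(1,1))
replace slot 1: 2·(5+6) − 1 = 21 → (21,5,6)
replace slot 3: 2·(21+5) − 6 = 46 → (21,5,46)

21,5,46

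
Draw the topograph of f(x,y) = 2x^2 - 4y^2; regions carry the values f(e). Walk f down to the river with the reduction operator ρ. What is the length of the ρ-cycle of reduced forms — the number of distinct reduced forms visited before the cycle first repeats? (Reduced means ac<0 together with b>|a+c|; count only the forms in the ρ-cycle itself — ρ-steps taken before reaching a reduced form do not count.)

D = 32, ⌊√D⌋ = 5
descent: ρ → (-4,0,2)
descent: ρ → (2,4,-2)  [lands on river]
river: ρ → (-2,4,2)
ρ-cycle length = 2 (tail of 2 descent steps not counted)

2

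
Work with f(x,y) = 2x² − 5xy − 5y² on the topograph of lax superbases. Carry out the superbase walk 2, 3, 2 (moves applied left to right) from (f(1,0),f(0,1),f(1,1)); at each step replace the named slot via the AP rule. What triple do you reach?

start (2,-5,-8) = (f(1,0),f(0,1),f(1,1))
replace slot 2: 2·(2+(-8)) − (-5) = -7 → (2,-7,-8)
replace slot 3: 2·(2+(-7)) − (-8) = -2 → (2,-7,-2)
replace slot 2: 2·(2+(-2)) − (-7) = 7 → (2,7,-2)

2,7,-2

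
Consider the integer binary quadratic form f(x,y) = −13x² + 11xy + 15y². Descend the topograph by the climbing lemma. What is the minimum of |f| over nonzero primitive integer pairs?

river: ρ → (15,19,-9)
river: ρ → (-9,17,17)
river: ρ → (17,17,-9)
river: ρ → (-9,19,15)
river: ρ → (15,11,-13)
river: ρ → (-13,15,13)
river: ρ → (13,11,-15)
river: ρ → (-15,19,9)
river: ρ → (9,17,-17)
river: ρ → (-17,17,9)
river: ρ → (9,19,-15)
river: ρ → (-15,11,13)
river: ρ → (13,15,-13)
river: ρ → (-13,11,15)
closes: descent 0, river 14
min |a| on river = 9

9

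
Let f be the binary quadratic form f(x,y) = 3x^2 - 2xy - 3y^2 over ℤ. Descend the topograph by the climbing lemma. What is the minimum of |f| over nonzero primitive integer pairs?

descent: ρ → (-3,2,3)  [lands on river]
river: ρ → (3,4,-2)
river: ρ → (-2,4,3)
river: ρ → (3,2,-3)
river: ρ → (-3,4,2)
river: ρ → (2,4,-3)
closes: descent 1, river 6
min |a| on river = 2

2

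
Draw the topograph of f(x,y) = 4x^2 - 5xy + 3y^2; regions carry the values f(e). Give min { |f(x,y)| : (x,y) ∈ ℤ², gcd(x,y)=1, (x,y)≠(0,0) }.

translate: b→3 (≡-5 mod 8), so (4,-5,3)→(4,3,2)
flip: (4,3,2)→(2,-3,4)
translate: b→1 (≡-3 mod 4), so (2,-3,4)→(2,1,3)
reduced (well bottom): (2,1,3) with a≤c, −a<b≤a
well minimum = a = 2

2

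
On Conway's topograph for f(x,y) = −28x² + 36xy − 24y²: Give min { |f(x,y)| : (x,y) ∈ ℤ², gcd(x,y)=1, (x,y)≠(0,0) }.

translate: b→20 (≡-36 mod 56), so (28,-36,24)→(28,20,16)
flip: (28,20,16)→(16,-20,28)
translate: b→12 (≡-20 mod 32), so (16,-20,28)→(16,12,24)
reduced (well bottom): (16,12,24) with a≤c, −a<b≤a
well minimum |f| = |-16| = 16 (negative-definite)

16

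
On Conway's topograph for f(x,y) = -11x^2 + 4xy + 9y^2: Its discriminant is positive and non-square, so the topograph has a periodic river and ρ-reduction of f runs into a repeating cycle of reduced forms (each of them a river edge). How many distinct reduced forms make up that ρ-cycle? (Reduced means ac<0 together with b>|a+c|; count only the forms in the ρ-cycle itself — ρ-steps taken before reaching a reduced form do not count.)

D = 412, ⌊√D⌋ = 20
river: ρ → (9,14,-6)
river: ρ → (-6,10,13)
river: ρ → (13,16,-3)
river: ρ → (-3,20,1)
river: ρ → (1,20,-3)
river: ρ → (-3,16,13)
river: ρ → (13,10,-6)
river: ρ → (-6,14,9)
river: ρ → (9,4,-11)
river: ρ → (-11,18,2)
river: ρ → (2,18,-11)
river: ρ → (-11,4,9)
ρ-cycle length = 12 (tail of 0 descent steps not counted)

12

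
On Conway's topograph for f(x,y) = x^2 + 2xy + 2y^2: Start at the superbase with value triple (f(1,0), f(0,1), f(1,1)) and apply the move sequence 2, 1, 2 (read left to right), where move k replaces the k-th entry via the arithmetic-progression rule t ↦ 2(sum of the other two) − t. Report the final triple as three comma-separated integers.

start (1,2,5) = (f(1,0),f(0,1),f(1,1))
replace slot 2: 2·(1+5) − 2 = 10 → (1,10,5)
replace slot 1: 2·(10+5) − 1 = 29 → (29,10,5)
replace slot 2: 2·(29+5) − 10 = 58 → (29,58,5)

29,58,5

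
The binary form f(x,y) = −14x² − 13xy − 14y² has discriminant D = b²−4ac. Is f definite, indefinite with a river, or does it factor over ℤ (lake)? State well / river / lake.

D = b²−4ac = (-13)² − 4·(-14)·(-14) = -615
D < 0 ⇒ definite ⇒ every region one sign ⇒ single well

well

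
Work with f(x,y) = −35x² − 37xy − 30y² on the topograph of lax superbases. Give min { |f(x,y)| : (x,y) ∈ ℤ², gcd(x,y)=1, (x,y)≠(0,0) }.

translate: b→-33 (≡37 mod 70), so (35,37,30)→(35,-33,28)
flip: (35,-33,28)→(28,33,35)
translate: b→-23 (≡33 mod 56), so (28,33,35)→(28,-23,30)
reduced (well bottom): (28,-23,30) with a≤c, −a<b≤a
well minimum |f| = |-28| = 28 (negative-definite)

28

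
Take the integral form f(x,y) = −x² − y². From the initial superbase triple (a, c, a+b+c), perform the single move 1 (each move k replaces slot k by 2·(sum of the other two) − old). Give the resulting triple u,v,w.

start (-1,-1,-2) = (f(1,0),f(0,1),f(1,1))
replace slot 1: 2·((-1)+(-2)) − (-1) = -5 → (-5,-1,-2)

-5,-1,-2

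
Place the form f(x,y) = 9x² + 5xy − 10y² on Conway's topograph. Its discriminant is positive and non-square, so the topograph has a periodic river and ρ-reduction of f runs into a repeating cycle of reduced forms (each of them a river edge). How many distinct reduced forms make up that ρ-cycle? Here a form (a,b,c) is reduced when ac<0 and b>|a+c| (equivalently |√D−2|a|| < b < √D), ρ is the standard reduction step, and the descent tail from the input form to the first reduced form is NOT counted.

D = 385, ⌊√D⌋ = 19
river: ρ → (-10,15,4)
river: ρ → (4,17,-6)
river: ρ → (-6,19,1)
river: ρ → (1,19,-6)
river: ρ → (-6,17,4)
river: ρ → (4,15,-10)
river: ρ → (-10,5,9)
river: ρ → (9,13,-6)
river: ρ → (-6,11,11)
river: ρ → (11,11,-6)
river: ρ → (-6,13,9)
river: ρ → (9,5,-10)
ρ-cycle length = 12 (tail of 0 descent steps not counted)

12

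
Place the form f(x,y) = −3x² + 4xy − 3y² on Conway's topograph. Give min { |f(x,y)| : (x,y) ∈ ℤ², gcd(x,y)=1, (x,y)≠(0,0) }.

translate: b→2 (≡-4 mod 6), so (3,-4,3)→(3,2,2)
flip: (3,2,2)→(2,-2,3)
translate: b→2 (≡-2 mod 4), so (2,-2,3)→(2,2,3)
reduced (well bottom): (2,2,3) with a≤c, −a<b≤a
well minimum |f| = |-2| = 2 (negative-definite)

2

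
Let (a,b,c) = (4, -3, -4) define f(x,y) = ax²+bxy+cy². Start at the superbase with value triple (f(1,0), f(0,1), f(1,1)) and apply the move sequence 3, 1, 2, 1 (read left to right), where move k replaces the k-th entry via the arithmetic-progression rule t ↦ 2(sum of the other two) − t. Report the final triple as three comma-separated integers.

start (4,-4,-3) = (f(1,0),f(0,1),f(1,1))
replace slot 3: 2·(4+(-4)) − (-3) = 3 → (4,-4,3)
replace slot 1: 2·((-4)+3) − 4 = -6 → (-6,-4,3)
replace slot 2: 2·((-6)+3) − (-4) = -2 → (-6,-2,3)
replace slot 1: 2·((-2)+3) − (-6) = 8 → (8,-2,3)

8,-2,3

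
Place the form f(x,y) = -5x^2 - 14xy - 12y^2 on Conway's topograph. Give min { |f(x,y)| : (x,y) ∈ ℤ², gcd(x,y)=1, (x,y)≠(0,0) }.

translate: b→4 (≡14 mod 10), so (5,14,12)→(5,4,3)
flip: (5,4,3)→(3,-4,5)
translate: b→2 (≡-4 mod 6), so (3,-4,5)→(3,2,4)
reduced (well bottom): (3,2,4) with a≤c, −a<b≤a
well minimum |f| = |-3| = 3 (negative-definite)

3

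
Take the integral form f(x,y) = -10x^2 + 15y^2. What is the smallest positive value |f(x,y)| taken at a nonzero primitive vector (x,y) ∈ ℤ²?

descent: ρ → (15,0,-10)
descent: ρ → (-10,20,5)  [lands on river]
river: ρ → (5,20,-10)
closes: descent 2, river 2
min |a| on river = 5

5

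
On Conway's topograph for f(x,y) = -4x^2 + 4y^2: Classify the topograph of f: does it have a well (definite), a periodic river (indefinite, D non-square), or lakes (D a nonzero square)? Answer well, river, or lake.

D = b²−4ac = 0² − 4·(-4)·4 = 64
D = 8² is a perfect square ⇒ form factors over ℤ ⇒ lakes

lake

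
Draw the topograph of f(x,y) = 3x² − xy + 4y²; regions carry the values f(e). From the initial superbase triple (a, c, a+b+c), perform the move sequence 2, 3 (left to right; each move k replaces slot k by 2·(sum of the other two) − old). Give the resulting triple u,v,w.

start (3,4,6) = (f(1,0),f(0,1),f(1,1))
replace slot 2: 2·(3+6) − 4 = 14 → (3,14,6)
replace slot 3: 2·(3+14) − 6 = 28 → (3,14,28)

3,14,28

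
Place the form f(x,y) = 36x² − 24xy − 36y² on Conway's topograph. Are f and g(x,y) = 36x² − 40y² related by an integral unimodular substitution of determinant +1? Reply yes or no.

D₁ = 5760, D₂ = 5760
river cycle of f (length 6): (-36, 24, 36), (36, 48, -24), (-24, 48, 36), (36, 24, -36), (-36, 48, 24), (24, 48, -36)
river cycle of g (length 2): (36, 72, -4), (-4, 72, 36)
cycles differ ⇒ inequivalent

no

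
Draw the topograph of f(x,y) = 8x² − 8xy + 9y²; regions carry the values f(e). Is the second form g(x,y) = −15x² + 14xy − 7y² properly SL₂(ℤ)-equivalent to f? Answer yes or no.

D₁ = -224, D₂ = -224
f: translate: b→8 (≡-8 mod 16), so (8,-8,9)→(8,8,9)
f: reduced (well bottom): (8,8,9) with a≤c, −a<b≤a
g is negative-definite; reduce −g:
−g: flip: (15,-14,7)→(7,14,15)
−g: translate: b→0 (≡14 mod 14), so (7,14,15)→(7,0,8)
−g: reduced (well bottom): (7,0,8) with a≤c, −a<b≤a
flip sign back: reduced form of g is (-7,0,-8)
reduced forms (8, 8, 9) vs (-7, 0, -8) ⇒ inequivalent

no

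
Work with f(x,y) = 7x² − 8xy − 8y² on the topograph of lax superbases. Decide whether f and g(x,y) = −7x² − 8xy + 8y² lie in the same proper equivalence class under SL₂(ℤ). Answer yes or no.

D₁ = 288, D₂ = 288
river cycle of f (length 6): (-8, 8, 7), (7, 6, -9), (-9, 12, 4), (4, 12, -9), (-9, 6, 7), (7, 8, -8)
river cycle of g (length 6): (8, 8, -7), (-7, 6, 9), (9, 12, -4), (-4, 12, 9), (9, 6, -7), (-7, 8, 8)
cycles differ ⇒ inequivalent

no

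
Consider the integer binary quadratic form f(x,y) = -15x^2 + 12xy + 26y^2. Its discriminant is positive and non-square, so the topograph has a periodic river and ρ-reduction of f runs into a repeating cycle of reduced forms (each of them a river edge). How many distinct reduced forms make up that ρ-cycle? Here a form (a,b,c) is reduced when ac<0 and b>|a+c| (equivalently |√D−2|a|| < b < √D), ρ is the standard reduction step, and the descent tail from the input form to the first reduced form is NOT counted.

D = 1704, ⌊√D⌋ = 41
river: ρ → (26,40,-1)
river: ρ → (-1,40,26)
river: ρ → (26,12,-15)
river: ρ → (-15,18,23)
river: ρ → (23,28,-10)
river: ρ → (-10,32,17)
river: ρ → (17,36,-6)
river: ρ → (-6,36,17)
river: ρ → (17,32,-10)
river: ρ → (-10,28,23)
river: ρ → (23,18,-15)
river: ρ → (-15,12,26)
ρ-cycle length = 12 (tail of 0 descent steps not counted)

12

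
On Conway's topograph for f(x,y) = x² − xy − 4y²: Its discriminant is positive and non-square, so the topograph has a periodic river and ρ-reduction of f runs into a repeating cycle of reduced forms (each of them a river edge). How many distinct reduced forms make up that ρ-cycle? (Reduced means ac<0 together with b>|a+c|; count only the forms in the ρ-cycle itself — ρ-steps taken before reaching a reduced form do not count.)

D = 17, ⌊√D⌋ = 4
descent: ρ → (-4,1,1)
descent: ρ → (1,3,-2)  [lands on river]
river: ρ → (-2,1,2)
river: ρ → (2,3,-1)
river: ρ → (-1,3,2)
river: ρ → (2,1,-2)
river: ρ → (-2,3,1)
ρ-cycle length = 6 (tail of 2 descent steps not counted)

6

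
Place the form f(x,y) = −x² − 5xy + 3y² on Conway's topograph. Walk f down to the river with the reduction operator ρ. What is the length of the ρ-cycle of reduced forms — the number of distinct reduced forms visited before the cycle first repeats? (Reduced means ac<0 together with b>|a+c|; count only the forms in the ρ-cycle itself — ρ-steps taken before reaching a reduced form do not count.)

D = 37, ⌊√D⌋ = 6
descent: ρ → (3,5,-1)  [lands on river]
river: ρ → (-1,5,3)
river: ρ → (3,1,-3)
river: ρ → (-3,5,1)
river: ρ → (1,5,-3)
river: ρ → (-3,1,3)
ρ-cycle length = 6 (tail of 1 descent step not counted)

6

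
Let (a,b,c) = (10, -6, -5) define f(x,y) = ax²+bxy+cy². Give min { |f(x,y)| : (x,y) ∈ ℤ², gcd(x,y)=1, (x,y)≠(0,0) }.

descent: ρ → (-5,6,10)  [lands on river]
river: ρ → (10,14,-1)
river: ρ → (-1,14,10)
river: ρ → (10,6,-5)
river: ρ → (-5,14,2)
river: ρ → (2,14,-5)
closes: descent 1, river 6
min |a| on river = 1

1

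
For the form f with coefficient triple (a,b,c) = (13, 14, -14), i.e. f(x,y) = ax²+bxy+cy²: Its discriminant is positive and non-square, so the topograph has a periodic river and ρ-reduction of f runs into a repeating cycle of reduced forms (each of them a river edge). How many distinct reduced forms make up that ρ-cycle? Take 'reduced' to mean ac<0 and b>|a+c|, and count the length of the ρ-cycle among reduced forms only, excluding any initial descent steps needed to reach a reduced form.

D = 924, ⌊√D⌋ = 30
river: ρ → (-14,14,13)
river: ρ → (13,12,-15)
river: ρ → (-15,18,10)
river: ρ → (10,22,-11)
river: ρ → (-11,22,10)
river: ρ → (10,18,-15)
river: ρ → (-15,12,13)
river: ρ → (13,14,-14)
ρ-cycle length = 8 (tail of 0 descent steps not counted)

8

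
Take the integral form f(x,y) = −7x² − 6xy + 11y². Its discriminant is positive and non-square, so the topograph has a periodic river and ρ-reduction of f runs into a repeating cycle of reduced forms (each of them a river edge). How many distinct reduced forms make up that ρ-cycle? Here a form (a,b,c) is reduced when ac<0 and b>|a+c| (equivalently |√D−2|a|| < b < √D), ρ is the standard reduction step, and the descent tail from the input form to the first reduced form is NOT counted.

D = 344, ⌊√D⌋ = 18
descent: ρ → (11,6,-7)  [lands on river]
river: ρ → (-7,8,10)
river: ρ → (10,12,-5)
river: ρ → (-5,18,1)
river: ρ → (1,18,-5)
river: ρ → (-5,12,10)
river: ρ → (10,8,-7)
river: ρ → (-7,6,11)
river: ρ → (11,16,-2)
river: ρ → (-2,16,11)
ρ-cycle length = 10 (tail of 1 descent step not counted)

10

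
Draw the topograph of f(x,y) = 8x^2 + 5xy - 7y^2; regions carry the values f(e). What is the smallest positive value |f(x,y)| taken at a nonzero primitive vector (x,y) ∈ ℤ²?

river: ρ → (-7,9,6)
river: ρ → (6,15,-1)
river: ρ → (-1,15,6)
river: ρ → (6,9,-7)
river: ρ → (-7,5,8)
river: ρ → (8,11,-4)
river: ρ → (-4,13,5)
river: ρ → (5,7,-10)
river: ρ → (-10,13,2)
river: ρ → (2,15,-3)
river: ρ → (-3,15,2)
river: ρ → (2,13,-10)
river: ρ → (-10,7,5)
river: ρ → (5,13,-4)
river: ρ → (-4,11,8)
river: ρ → (8,5,-7)
closes: descent 0, river 16
min |a| on river = 1

1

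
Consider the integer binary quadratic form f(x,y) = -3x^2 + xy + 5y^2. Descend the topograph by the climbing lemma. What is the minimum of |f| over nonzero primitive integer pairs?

descent: ρ → (5,-1,-3)
descent: ρ → (-3,7,1)  [lands on river]
river: ρ → (1,7,-3)
river: ρ → (-3,5,3)
river: ρ → (3,7,-1)
river: ρ → (-1,7,3)
river: ρ → (3,5,-3)
closes: descent 2, river 6
min |a| on river = 1

1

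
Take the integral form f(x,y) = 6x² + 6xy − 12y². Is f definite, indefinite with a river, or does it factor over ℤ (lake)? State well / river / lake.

D = b²−4ac = 6² − 4·6·(-12) = 324
D = 18² is a perfect square ⇒ form factors over ℤ ⇒ lakes

lake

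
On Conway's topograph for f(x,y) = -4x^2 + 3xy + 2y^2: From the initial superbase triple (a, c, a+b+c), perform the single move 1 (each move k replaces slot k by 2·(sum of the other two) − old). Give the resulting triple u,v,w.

start (-4,2,1) = (f(1,0),f(0,1),f(1,1))
replace slot 1: 2·(2+1) − (-4) = 10 → (10,2,1)

10,2,1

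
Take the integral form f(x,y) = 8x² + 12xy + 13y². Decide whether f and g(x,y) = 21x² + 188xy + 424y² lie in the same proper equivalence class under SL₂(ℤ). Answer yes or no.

D₁ = -272, D₂ = -272
f: translate: b→-4 (≡12 mod 16), so (8,12,13)→(8,-4,9)
f: reduced (well bottom): (8,-4,9) with a≤c, −a<b≤a
g: translate: b→20 (≡188 mod 42), so (21,188,424)→(21,20,8)
g: flip: (21,20,8)→(8,-20,21)
g: translate: b→-4 (≡-20 mod 16), so (8,-20,21)→(8,-4,9)
g: reduced (well bottom): (8,-4,9) with a≤c, −a<b≤a
reduced forms (8, -4, 9) vs (8, -4, 9) ⇒ equivalent

yes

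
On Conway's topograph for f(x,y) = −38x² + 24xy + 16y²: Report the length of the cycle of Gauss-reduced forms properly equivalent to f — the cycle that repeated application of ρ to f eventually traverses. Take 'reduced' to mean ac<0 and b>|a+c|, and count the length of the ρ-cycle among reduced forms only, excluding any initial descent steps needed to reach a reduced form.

D = 3008, ⌊√D⌋ = 54
river: ρ → (16,40,-22)
river: ρ → (-22,48,8)
river: ρ → (8,48,-22)
river: ρ → (-22,40,16)
river: ρ → (16,24,-38)
river: ρ → (-38,52,2)
river: ρ → (2,52,-38)
river: ρ → (-38,24,16)
ρ-cycle length = 8 (tail of 0 descent steps not counted)

8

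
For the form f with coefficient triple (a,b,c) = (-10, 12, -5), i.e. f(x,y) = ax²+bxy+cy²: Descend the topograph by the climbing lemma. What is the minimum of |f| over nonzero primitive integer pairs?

translate: b→8 (≡-12 mod 20), so (10,-12,5)→(10,8,3)
flip: (10,8,3)→(3,-8,10)
translate: b→-2 (≡-8 mod 6), so (3,-8,10)→(3,-2,5)
reduced (well bottom): (3,-2,5) with a≤c, −a<b≤a
well minimum |f| = |-3| = 3 (negative-definite)

3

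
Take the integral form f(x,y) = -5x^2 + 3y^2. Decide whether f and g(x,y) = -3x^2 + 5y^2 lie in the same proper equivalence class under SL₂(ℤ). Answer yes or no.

D₁ = 60, D₂ = 60
river cycle of f (length 2): (3, 6, -2), (-2, 6, 3)
river cycle of g (length 2): (-3, 6, 2), (2, 6, -3)
cycles differ ⇒ inequivalent

no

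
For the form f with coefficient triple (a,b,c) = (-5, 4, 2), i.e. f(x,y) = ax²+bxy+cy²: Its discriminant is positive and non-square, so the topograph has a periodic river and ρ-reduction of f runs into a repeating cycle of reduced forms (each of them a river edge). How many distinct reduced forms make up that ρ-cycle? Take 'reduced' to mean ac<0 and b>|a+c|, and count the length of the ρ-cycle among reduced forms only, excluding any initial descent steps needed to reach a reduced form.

D = 56, ⌊√D⌋ = 7
river: ρ → (2,4,-5)
river: ρ → (-5,6,1)
river: ρ → (1,6,-5)
river: ρ → (-5,4,2)
ρ-cycle length = 4 (tail of 0 descent steps not counted)

4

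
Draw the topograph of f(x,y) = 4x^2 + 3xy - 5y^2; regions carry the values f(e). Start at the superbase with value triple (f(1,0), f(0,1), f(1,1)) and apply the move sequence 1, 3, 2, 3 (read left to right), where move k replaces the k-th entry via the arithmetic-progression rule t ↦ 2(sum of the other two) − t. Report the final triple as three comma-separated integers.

start (4,-5,2) = (f(1,0),f(0,1),f(1,1))
replace slot 1: 2·((-5)+2) − 4 = -10 → (-10,-5,2)
replace slot 3: 2·((-10)+(-5)) − 2 = -32 → (-10,-5,-32)
replace slot 2: 2·((-10)+(-32)) − (-5) = -79 → (-10,-79,-32)
replace slot 3: 2·((-10)+(-79)) − (-32) = -146 → (-10,-79,-146)

-10,-79,-146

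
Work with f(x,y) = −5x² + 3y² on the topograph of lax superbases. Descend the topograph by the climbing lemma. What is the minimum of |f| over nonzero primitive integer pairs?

descent: ρ → (3,6,-2)  [lands on river]
river: ρ → (-2,6,3)
closes: descent 1, river 2
min |a| on river = 2

2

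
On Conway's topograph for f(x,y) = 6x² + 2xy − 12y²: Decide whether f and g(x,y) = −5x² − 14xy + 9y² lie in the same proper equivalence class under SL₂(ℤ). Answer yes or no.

D₁ = 292, D₂ = 376
discriminants differ ⇒ not SL₂(ℤ)-equivalent

no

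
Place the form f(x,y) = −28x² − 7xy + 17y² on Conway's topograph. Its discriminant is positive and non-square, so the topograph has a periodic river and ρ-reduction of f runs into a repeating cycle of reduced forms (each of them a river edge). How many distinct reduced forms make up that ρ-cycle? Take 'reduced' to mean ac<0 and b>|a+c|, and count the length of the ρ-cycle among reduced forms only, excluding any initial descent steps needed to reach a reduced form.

D = 1953, ⌊√D⌋ = 44
descent: ρ → (17,41,-4)  [lands on river]
river: ρ → (-4,39,27)
river: ρ → (27,15,-16)
river: ρ → (-16,17,26)
river: ρ → (26,35,-7)
river: ρ → (-7,35,26)
river: ρ → (26,17,-16)
river: ρ → (-16,15,27)
river: ρ → (27,39,-4)
river: ρ → (-4,41,17)
river: ρ → (17,27,-18)
river: ρ → (-18,9,26)
river: ρ → (26,43,-1)
river: ρ → (-1,43,26)
river: ρ → (26,9,-18)
river: ρ → (-18,27,17)
ρ-cycle length = 16 (tail of 1 descent step not counted)

16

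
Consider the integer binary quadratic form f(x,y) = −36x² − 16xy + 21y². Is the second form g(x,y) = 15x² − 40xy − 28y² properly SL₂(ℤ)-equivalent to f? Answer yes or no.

D₁ = 3280, D₂ = 3280
river cycle of f (length 12): (21, 16, -36), (-36, 56, 1), (1, 56, -36), (-36, 16, 21), (21, 26, -31), (-31, 36, 16), (16, 28, -39), (-39, 50, 5), (5, 50, -39), (-39, 28, 16), … (2 more)
river cycle of g (length 10): (-28, 40, 15), (15, 50, -13), (-13, 54, 7), (7, 44, -48), (-48, 52, 3), (3, 56, -12), (-12, 40, 35), (35, 30, -17), (-17, 38, 27), (27, 16, -28)
cycles differ ⇒ inequivalent

no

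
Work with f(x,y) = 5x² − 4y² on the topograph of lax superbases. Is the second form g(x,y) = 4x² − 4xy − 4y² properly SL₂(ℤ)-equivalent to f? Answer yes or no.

D₁ = 80, D₂ = 80
river cycle of f (length 2): (-4, 8, 1), (1, 8, -4)
river cycle of g (length 2): (-4, 4, 4), (4, 4, -4)
cycles differ ⇒ inequivalent

no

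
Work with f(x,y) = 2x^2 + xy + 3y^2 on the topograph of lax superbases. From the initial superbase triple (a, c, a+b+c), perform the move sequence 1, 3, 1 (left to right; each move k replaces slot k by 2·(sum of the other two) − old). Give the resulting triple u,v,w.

start (2,3,6) = (f(1,0),f(0,1),f(1,1))
replace slot 1: 2·(3+6) − 2 = 16 → (16,3,6)
replace slot 3: 2·(16+3) − 6 = 32 → (16,3,32)
replace slot 1: 2·(3+32) − 16 = 54 → (54,3,32)

54,3,32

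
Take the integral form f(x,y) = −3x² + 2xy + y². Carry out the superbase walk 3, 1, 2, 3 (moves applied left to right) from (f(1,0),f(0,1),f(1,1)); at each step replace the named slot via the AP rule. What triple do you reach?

start (-3,1,0) = (f(1,0),f(0,1),f(1,1))
replace slot 3: 2·((-3)+1) − 0 = -4 → (-3,1,-4)
replace slot 1: 2·(1+(-4)) − (-3) = -3 → (-3,1,-4)
replace slot 2: 2·((-3)+(-4)) − 1 = -15 → (-3,-15,-4)
replace slot 3: 2·((-3)+(-15)) − (-4) = -32 → (-3,-15,-32)

-3,-15,-32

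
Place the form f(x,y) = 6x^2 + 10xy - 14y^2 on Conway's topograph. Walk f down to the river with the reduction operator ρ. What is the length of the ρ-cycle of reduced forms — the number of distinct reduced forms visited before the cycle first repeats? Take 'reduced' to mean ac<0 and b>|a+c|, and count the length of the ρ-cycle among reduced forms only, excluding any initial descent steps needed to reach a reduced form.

D = 436, ⌊√D⌋ = 20
river: ρ → (-14,18,2)
river: ρ → (2,18,-14)
river: ρ → (-14,10,6)
river: ρ → (6,14,-10)
river: ρ → (-10,6,10)
river: ρ → (10,14,-6)
river: ρ → (-6,10,14)
river: ρ → (14,18,-2)
river: ρ → (-2,18,14)
river: ρ → (14,10,-6)
river: ρ → (-6,14,10)
river: ρ → (10,6,-10)
river: ρ → (-10,14,6)
river: ρ → (6,10,-14)
ρ-cycle length = 14 (tail of 0 descent steps not counted)

14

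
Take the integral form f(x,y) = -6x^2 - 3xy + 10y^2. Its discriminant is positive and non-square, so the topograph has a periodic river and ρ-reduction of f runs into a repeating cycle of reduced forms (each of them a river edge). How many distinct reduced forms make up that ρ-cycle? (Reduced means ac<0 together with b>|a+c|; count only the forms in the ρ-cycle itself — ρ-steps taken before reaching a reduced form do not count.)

D = 249, ⌊√D⌋ = 15
descent: ρ → (10,3,-6)
descent: ρ → (-6,9,7)  [lands on river]
river: ρ → (7,5,-8)
river: ρ → (-8,11,4)
river: ρ → (4,13,-5)
river: ρ → (-5,7,10)
river: ρ → (10,13,-2)
river: ρ → (-2,15,3)
river: ρ → (3,15,-2)
river: ρ → (-2,13,10)
river: ρ → (10,7,-5)
river: ρ → (-5,13,4)
river: ρ → (4,11,-8)
river: ρ → (-8,5,7)
river: ρ → (7,9,-6)
river: ρ → (-6,15,1)
river: ρ → (1,15,-6)
ρ-cycle length = 16 (tail of 2 descent steps not counted)

16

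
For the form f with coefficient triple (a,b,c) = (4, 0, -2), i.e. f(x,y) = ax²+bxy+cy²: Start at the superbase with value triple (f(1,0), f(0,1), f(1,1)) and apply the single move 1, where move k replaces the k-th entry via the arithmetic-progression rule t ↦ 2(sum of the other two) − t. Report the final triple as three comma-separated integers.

start (4,-2,2) = (f(1,0),f(0,1),f(1,1))
replace slot 1: 2·((-2)+2) − 4 = -4 → (-4,-2,2)

-4,-2,2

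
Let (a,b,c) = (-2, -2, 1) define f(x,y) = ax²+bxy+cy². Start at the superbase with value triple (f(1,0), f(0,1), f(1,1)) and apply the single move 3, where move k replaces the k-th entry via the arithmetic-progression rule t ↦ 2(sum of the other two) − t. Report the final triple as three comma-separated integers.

start (-2,1,-3) = (f(1,0),f(0,1),f(1,1))
replace slot 3: 2·((-2)+1) − (-3) = 1 → (-2,1,1)

-2,1,1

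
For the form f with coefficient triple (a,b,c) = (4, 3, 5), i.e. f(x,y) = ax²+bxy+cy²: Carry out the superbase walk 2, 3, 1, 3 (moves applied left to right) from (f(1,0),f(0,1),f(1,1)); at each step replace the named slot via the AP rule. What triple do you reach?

start (4,5,12) = (f(1,0),f(0,1),f(1,1))
replace slot 2: 2·(4+12) − 5 = 27 → (4,27,12)
replace slot 3: 2·(4+27) − 12 = 50 → (4,27,50)
replace slot 1: 2·(27+50) − 4 = 150 → (150,27,50)
replace slot 3: 2·(150+27) − 50 = 304 → (150,27,304)

150,27,304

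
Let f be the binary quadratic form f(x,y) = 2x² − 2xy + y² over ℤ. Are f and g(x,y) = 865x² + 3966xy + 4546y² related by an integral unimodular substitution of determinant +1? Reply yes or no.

D₁ = -4, D₂ = -4
f: translate: b→2 (≡-2 mod 4), so (2,-2,1)→(2,2,1)
f: flip: (2,2,1)→(1,-2,2)
f: translate: b→0 (≡-2 mod 2), so (1,-2,2)→(1,0,1)
f: reduced (well bottom): (1,0,1) with a≤c, −a<b≤a
g: translate: b→506 (≡3966 mod 1730), so (865,3966,4546)→(865,506,74)
g: flip: (865,506,74)→(74,-506,865)
g: translate: b→-62 (≡-506 mod 148), so (74,-506,865)→(74,-62,13)
g: flip: (74,-62,13)→(13,62,74)
g: translate: b→10 (≡62 mod 26), so (13,62,74)→(13,10,2)
g: flip: (13,10,2)→(2,-10,13)
g: translate: b→2 (≡-10 mod 4), so (2,-10,13)→(2,2,1)
g: flip: (2,2,1)→(1,-2,2)
g: translate: b→0 (≡-2 mod 2), so (1,-2,2)→(1,0,1)
g: reduced (well bottom): (1,0,1) with a≤c, −a<b≤a
reduced forms (1, 0, 1) vs (1, 0, 1) ⇒ equivalent

yes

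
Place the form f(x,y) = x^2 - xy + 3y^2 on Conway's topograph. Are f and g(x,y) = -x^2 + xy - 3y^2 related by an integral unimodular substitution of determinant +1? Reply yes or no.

D₁ = -11, D₂ = -11
f: translate: b→1 (≡-1 mod 2), so (1,-1,3)→(1,1,3)
f: reduced (well bottom): (1,1,3) with a≤c, −a<b≤a
g is negative-definite; reduce −g:
−g: translate: b→1 (≡-1 mod 2), so (1,-1,3)→(1,1,3)
−g: reduced (well bottom): (1,1,3) with a≤c, −a<b≤a
flip sign back: reduced form of g is (-1,-1,-3)
reduced forms (1, 1, 3) vs (-1, -1, -3) ⇒ inequivalent

no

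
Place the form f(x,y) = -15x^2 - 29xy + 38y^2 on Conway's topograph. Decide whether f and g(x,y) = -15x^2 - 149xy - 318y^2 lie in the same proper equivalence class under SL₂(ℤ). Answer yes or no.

D₁ = 3121, D₂ = 3121
river cycle of f (length 38): (38, 29, -15), (-15, 31, 36), (36, 41, -10), (-10, 39, 40), (40, 41, -9), (-9, 49, 20), (20, 31, -27), (-27, 23, 24), (24, 25, -26), (-26, 27, 23), … (28 more)
river cycle of g (length 38): (-15, 31, 36), (36, 41, -10), (-10, 39, 40), (40, 41, -9), (-9, 49, 20), (20, 31, -27), (-27, 23, 24), (24, 25, -26), (-26, 27, 23), (23, 19, -30), … (28 more)
cycles coincide ⇒ equivalent

yes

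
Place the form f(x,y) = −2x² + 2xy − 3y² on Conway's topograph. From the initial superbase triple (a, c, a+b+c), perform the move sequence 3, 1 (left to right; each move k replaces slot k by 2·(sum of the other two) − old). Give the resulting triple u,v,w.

start (-2,-3,-3) = (f(1,0),f(0,1),f(1,1))
replace slot 3: 2·((-2)+(-3)) − (-3) = -7 → (-2,-3,-7)
replace slot 1: 2·((-3)+(-7)) − (-2) = -18 → (-18,-3,-7)

-18,-3,-7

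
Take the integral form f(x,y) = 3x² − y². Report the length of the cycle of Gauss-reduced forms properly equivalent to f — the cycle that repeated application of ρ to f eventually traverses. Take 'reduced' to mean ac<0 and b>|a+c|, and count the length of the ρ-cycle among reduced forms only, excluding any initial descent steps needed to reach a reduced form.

D = 12, ⌊√D⌋ = 3
descent: ρ → (-1,2,2)  [lands on river]
river: ρ → (2,2,-1)
ρ-cycle length = 2 (tail of 1 descent step not counted)

2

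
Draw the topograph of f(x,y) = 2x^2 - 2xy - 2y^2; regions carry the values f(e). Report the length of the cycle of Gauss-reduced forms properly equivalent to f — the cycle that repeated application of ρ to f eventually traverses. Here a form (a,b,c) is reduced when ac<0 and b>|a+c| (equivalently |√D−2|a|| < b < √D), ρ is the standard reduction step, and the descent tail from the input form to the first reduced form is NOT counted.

D = 20, ⌊√D⌋ = 4
descent: ρ → (-2,2,2)  [lands on river]
river: ρ → (2,2,-2)
ρ-cycle length = 2 (tail of 1 descent step not counted)

2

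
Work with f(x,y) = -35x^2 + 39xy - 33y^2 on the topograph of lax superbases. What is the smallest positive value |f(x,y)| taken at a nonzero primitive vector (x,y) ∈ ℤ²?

translate: b→31 (≡-39 mod 70), so (35,-39,33)→(35,31,29)
flip: (35,31,29)→(29,-31,35)
translate: b→27 (≡-31 mod 58), so (29,-31,35)→(29,27,33)
reduced (well bottom): (29,27,33) with a≤c, −a<b≤a
well minimum |f| = |-29| = 29 (negative-definite)

29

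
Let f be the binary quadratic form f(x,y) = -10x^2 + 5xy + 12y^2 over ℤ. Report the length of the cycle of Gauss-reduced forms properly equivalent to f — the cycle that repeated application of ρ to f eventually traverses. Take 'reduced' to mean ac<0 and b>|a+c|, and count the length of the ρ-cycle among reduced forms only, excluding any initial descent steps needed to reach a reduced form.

D = 505, ⌊√D⌋ = 22
river: ρ → (12,19,-3)
river: ρ → (-3,17,18)
river: ρ → (18,19,-2)
river: ρ → (-2,21,8)
river: ρ → (8,11,-12)
river: ρ → (-12,13,7)
river: ρ → (7,15,-10)
river: ρ → (-10,5,12)
ρ-cycle length = 8 (tail of 0 descent steps not counted)

8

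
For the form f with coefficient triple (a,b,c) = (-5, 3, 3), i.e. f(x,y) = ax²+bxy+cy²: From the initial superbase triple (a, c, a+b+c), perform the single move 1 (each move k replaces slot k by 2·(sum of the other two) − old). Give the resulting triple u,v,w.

start (-5,3,1) = (f(1,0),f(0,1),f(1,1))
replace slot 1: 2·(3+1) − (-5) = 13 → (13,3,1)

13,3,1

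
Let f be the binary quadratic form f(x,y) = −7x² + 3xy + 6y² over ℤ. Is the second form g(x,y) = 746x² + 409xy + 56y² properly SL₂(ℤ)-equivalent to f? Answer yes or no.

D₁ = 177, D₂ = 177
river cycle of f (length 12): (6, 9, -4), (-4, 7, 8), (8, 9, -3), (-3, 9, 8), (8, 7, -4), (-4, 9, 6), (6, 3, -7), (-7, 11, 2), (2, 13, -1), (-1, 13, 2), … (2 more)
river cycle of g (length 12): (6, 9, -4), (-4, 7, 8), (8, 9, -3), (-3, 9, 8), (8, 7, -4), (-4, 9, 6), (6, 3, -7), (-7, 11, 2), (2, 13, -1), (-1, 13, 2), … (2 more)
cycles coincide ⇒ equivalent

yes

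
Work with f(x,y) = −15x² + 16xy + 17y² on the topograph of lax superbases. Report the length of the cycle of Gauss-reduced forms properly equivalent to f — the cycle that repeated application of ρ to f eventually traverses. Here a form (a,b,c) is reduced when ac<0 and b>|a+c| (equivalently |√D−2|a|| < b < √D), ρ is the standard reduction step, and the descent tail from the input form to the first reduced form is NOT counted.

D = 1276, ⌊√D⌋ = 35
river: ρ → (17,18,-14)
river: ρ → (-14,10,21)
river: ρ → (21,32,-3)
river: ρ → (-3,34,10)
river: ρ → (10,26,-15)
river: ρ → (-15,34,2)
river: ρ → (2,34,-15)
river: ρ → (-15,26,10)
river: ρ → (10,34,-3)
river: ρ → (-3,32,21)
river: ρ → (21,10,-14)
river: ρ → (-14,18,17)
river: ρ → (17,16,-15)
river: ρ → (-15,14,18)
river: ρ → (18,22,-11)
river: ρ → (-11,22,18)
river: ρ → (18,14,-15)
river: ρ → (-15,16,17)
ρ-cycle length = 18 (tail of 0 descent steps not counted)

18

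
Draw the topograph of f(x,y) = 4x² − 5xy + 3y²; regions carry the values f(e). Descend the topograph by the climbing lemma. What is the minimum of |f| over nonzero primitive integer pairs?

translate: b→3 (≡-5 mod 8), so (4,-5,3)→(4,3,2)
flip: (4,3,2)→(2,-3,4)
translate: b→1 (≡-3 mod 4), so (2,-3,4)→(2,1,3)
reduced (well bottom): (2,1,3) with a≤c, −a<b≤a
well minimum = a = 2

2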